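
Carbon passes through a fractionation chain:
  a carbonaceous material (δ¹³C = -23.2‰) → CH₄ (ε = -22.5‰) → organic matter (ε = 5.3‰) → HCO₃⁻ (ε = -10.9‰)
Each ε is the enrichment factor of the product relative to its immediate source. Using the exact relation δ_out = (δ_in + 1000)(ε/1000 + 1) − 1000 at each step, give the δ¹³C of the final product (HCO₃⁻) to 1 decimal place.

step 1: δ = (-23.20 + 1000)·(-22.5/1000 + 1) − 1000 = -45.18‰
step 2: δ = (-45.18 + 1000)·(5.3/1000 + 1) − 1000 = -40.12‰
step 3: δ = (-40.12 + 1000)·(-10.9/1000 + 1) − 1000 = -50.58‰

-50.6‰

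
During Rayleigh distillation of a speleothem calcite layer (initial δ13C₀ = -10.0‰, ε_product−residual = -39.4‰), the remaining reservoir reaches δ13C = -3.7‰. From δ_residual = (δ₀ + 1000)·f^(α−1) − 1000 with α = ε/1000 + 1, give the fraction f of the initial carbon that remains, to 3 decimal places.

α − 1 = ε/1000 = -0.0394
(δ_res + 1000)/(δ₀ + 1000) = (-3.7 + 1000)/(-10.0 + 1000) = 996.3/990.0 = 1.006364
f = 1.006364^(1/-0.0394) = exp(ln(1.006364)/-0.0394) = exp(0.00634/-0.0394)
f = exp(-0.1610) = 0.8513

0.851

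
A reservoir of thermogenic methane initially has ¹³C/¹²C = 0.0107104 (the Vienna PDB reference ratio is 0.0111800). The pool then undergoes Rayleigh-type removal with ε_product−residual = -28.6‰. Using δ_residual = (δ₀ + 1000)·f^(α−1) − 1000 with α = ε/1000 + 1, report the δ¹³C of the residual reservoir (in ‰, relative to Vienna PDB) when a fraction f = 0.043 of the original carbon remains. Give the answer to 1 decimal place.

δ₀ = (0.0107104/0.0111800 − 1)×1000 = (0.957996 − 1)×1000 = -42.004‰
α − 1 = ε/1000 = -0.0286
f^(α−1) = 0.043^(-0.0286) = 1.094165
δ_res = (-42.004 + 1000) × 1.094165 − 1000 = 1048.206 − 1000 = 48.21‰

48.2‰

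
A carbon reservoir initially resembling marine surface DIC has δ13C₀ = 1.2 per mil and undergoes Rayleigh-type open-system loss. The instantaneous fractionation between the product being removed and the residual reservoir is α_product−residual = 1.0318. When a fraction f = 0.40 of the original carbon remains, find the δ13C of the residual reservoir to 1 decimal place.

Rayleigh residual: δ_res = (δ₀ + 1000)·f^(α−1) − 1000
α − 1 = 0.03180
f^(α−1) = 0.40^(0.03180) = 0.971282
δ_res = (1.2 + 1000) × 0.971282 − 1000 = 972.448 − 1000 = -27.55 per mil

-27.6 per mil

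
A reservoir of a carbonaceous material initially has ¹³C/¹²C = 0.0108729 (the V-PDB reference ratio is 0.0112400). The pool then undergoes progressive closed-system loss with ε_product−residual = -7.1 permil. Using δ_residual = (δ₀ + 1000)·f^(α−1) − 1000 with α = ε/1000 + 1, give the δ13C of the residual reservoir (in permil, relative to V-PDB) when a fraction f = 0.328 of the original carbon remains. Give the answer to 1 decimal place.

-25.0 permil

δ₀ = (0.0108729/0.0112400 − 1)×1000 = (0.967340 − 1)×1000 = -32.660 permil
α − 1 = ε/1000 = -0.0071
f^(α−1) = 0.328^(-0.0071) = 1.007946
δ_res = (-32.660 + 1000) × 1.007946 − 1000 = 975.026 − 1000 = -24.97 permil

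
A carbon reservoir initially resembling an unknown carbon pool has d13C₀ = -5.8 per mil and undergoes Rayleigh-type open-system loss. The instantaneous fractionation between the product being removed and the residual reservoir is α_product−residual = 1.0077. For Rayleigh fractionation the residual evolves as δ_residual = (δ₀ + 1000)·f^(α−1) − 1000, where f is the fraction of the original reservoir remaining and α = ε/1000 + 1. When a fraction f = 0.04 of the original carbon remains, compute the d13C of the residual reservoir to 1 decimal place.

-30.1 per mil

Rayleigh residual: δ_res = (δ₀ + 1000)·f^(α−1) − 1000
α − 1 = 0.00770
f^(α−1) = 0.04^(0.00770) = 0.975519
δ_res = (-5.8 + 1000) × 0.975519 − 1000 = 969.861 − 1000 = -30.14 per mil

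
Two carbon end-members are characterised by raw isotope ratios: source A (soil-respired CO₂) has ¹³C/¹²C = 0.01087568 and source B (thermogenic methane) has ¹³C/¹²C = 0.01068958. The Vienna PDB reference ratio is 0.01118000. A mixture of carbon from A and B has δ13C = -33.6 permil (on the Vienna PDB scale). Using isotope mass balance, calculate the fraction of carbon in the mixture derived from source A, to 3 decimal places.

0.617

δ_A = (0.01087568/0.01118000 − 1)×1000 = (0.972780 − 1)×1000 = -27.220 permil
δ_B = (0.01068958/0.01118000 − 1)×1000 = (0.956134 − 1)×1000 = -43.866 permil
f_A = (δ_mix − δ_B)/(δ_A − δ_B) = (-33.6 − (-43.866))/(-27.220 − (-43.866))
f_A = 10.266 / 16.646 = 0.6167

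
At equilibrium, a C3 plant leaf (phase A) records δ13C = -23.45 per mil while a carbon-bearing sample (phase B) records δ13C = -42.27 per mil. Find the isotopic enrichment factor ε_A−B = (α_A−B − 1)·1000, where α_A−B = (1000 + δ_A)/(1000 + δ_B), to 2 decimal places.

19.65 per mil

α_A−B = (1000 + -23.45) / (1000 + -42.27) = 976.55 / 957.73 = 1.019651
ε_A−B = (1.019651 − 1) × 1000 = 19.651 per mil
(The approximation ε ≈ δ_A − δ_B would give 18.82 per mil.)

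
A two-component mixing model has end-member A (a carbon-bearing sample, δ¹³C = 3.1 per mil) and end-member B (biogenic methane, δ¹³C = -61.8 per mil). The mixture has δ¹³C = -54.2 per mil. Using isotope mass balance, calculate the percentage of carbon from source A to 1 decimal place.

11.7%

δ_mix = f_A·δ_A + (1 − f_A)·δ_B  ⇒  f_A = (δ_mix − δ_B)/(δ_A − δ_B)
f_A = (-54.2 − (-61.8)) / (3.1 − (-61.8))
f_A = 7.6 / 64.9 = 0.1171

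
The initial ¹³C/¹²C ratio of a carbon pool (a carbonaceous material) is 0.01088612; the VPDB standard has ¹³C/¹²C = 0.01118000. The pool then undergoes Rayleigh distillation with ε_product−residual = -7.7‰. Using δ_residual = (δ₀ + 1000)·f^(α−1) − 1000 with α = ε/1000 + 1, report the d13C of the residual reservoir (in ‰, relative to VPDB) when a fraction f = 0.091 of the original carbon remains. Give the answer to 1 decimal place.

δ₀ = (0.01088612/0.01118000 − 1)×1000 = (0.973714 − 1)×1000 = -26.286‰
α − 1 = ε/1000 = -0.0077
f^(α−1) = 0.091^(-0.0077) = 1.018627
δ_res = (-26.286 + 1000) × 1.018627 − 1000 = 991.852 − 1000 = -8.15‰

-8.1‰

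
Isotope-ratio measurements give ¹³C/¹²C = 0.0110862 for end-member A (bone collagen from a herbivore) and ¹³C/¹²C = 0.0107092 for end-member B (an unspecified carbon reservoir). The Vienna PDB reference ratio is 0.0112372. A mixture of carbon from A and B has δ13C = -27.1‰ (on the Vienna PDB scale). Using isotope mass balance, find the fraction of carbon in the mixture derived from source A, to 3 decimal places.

0.593

δ_A = (0.0110862/0.0112372 − 1)×1000 = (0.986562 − 1)×1000 = -13.438‰
δ_B = (0.0107092/0.0112372 − 1)×1000 = (0.953013 − 1)×1000 = -46.987‰
f_A = (δ_mix − δ_B)/(δ_A − δ_B) = (-27.1 − (-46.987))/(-13.438 − (-46.987))
f_A = 19.887 / 33.549 = 0.5928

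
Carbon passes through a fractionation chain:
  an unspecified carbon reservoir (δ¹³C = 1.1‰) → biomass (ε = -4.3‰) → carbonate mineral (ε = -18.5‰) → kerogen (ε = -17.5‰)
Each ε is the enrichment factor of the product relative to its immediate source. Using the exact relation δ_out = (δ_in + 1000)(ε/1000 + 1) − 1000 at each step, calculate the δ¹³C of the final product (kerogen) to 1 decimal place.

-38.8‰

step 1: δ = (1.10 + 1000)·(-4.3/1000 + 1) − 1000 = -3.20‰
step 2: δ = (-3.20 + 1000)·(-18.5/1000 + 1) − 1000 = -21.65‰
step 3: δ = (-21.65 + 1000)·(-17.5/1000 + 1) − 1000 = -38.77‰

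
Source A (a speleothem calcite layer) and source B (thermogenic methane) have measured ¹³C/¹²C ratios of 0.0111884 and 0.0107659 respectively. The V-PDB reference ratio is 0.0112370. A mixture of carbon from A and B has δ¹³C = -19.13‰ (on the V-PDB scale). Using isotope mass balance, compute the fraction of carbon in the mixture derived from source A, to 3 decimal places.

0.606

δ_A = (0.0111884/0.0112370 − 1)×1000 = (0.995675 − 1)×1000 = -4.325‰
δ_B = (0.0107659/0.0112370 − 1)×1000 = (0.958076 − 1)×1000 = -41.924‰
f_A = (δ_mix − δ_B)/(δ_A − δ_B) = (-19.13 − (-41.924))/(-4.325 − (-41.924))
f_A = 22.794 / 37.599 = 0.6062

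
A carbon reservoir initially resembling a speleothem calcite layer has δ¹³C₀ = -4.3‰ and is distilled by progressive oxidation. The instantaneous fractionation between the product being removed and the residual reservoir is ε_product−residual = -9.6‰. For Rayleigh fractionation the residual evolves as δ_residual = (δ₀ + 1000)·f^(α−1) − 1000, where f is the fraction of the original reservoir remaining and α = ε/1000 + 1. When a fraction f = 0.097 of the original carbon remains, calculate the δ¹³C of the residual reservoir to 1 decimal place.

18.3‰

Rayleigh residual: δ_res = (δ₀ + 1000)·f^(α−1) − 1000
α = ε/1000 + 1 = 0.99040, so α − 1 = -0.00960
f^(α−1) = 0.097^(-0.00960) = 1.022650
δ_res = (-4.3 + 1000) × 1.022650 − 1000 = 1018.253 − 1000 = 18.25‰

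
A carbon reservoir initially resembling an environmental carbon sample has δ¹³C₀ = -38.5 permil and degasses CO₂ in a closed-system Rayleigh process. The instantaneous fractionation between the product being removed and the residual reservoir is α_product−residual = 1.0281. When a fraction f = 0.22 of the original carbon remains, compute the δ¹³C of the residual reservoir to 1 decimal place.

-78.6 permil

Rayleigh residual: δ_res = (δ₀ + 1000)·f^(α−1) − 1000
α − 1 = 0.02810
f^(α−1) = 0.22^(0.02810) = 0.958345
δ_res = (-38.5 + 1000) × 0.958345 − 1000 = 921.449 − 1000 = -78.55 permil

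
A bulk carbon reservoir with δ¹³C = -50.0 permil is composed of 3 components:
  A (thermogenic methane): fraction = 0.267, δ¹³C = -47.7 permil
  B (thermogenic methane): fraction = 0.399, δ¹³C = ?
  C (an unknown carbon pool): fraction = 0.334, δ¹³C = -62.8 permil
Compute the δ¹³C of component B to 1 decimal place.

-40.8 permil

Isotope mass balance: δ_bulk = Σ fᵢ·δᵢ.
-50.0 = 0.267×(-47.7) + 0.399×δ_B + 0.334×(-62.8)
0.399·δ_B = -50.0 − (-33.711) = -16.289
δ_B = -16.289 / 0.399 = -40.82 permil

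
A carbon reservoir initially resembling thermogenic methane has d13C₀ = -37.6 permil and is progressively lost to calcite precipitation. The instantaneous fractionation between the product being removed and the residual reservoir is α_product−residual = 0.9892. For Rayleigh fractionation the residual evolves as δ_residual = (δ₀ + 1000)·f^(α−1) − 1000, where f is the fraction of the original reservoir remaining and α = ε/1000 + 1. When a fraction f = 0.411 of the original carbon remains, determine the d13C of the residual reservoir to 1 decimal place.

Rayleigh residual: δ_res = (δ₀ + 1000)·f^(α−1) − 1000
α − 1 = -0.01080
f^(α−1) = 0.411^(-0.01080) = 1.009649
δ_res = (-37.6 + 1000) × 1.009649 − 1000 = 971.686 − 1000 = -28.31 permil

-28.3 permil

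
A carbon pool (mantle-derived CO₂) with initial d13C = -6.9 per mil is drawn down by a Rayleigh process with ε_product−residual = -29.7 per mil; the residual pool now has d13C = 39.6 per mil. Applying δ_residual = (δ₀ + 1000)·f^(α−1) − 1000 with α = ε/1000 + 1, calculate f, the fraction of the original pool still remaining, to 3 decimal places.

α − 1 = ε/1000 = -0.0297
(δ_res + 1000)/(δ₀ + 1000) = (39.6 + 1000)/(-6.9 + 1000) = 1039.6/993.1 = 1.046823
f = 1.046823^(1/-0.0297) = exp(ln(1.046823)/-0.0297) = exp(0.04576/-0.0297)
f = exp(-1.5407) = 0.2142

0.214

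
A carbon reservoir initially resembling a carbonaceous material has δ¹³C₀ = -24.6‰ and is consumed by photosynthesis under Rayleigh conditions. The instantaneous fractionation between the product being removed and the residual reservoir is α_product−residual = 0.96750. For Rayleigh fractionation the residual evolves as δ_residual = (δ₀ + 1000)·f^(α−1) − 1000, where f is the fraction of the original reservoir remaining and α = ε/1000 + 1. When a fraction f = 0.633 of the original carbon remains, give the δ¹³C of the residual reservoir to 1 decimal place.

-10.0‰

Rayleigh residual: δ_res = (δ₀ + 1000)·f^(α−1) − 1000
α − 1 = -0.03250
f^(α−1) = 0.633^(-0.03250) = 1.014973
δ_res = (-24.6 + 1000) × 1.014973 − 1000 = 990.004 − 1000 = -10.00‰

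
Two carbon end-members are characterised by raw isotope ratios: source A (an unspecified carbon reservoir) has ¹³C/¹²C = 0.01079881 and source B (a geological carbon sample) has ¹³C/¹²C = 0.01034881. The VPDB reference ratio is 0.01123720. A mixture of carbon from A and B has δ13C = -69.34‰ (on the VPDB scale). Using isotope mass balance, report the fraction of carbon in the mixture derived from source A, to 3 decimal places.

δ_A = (0.01079881/0.01123720 − 1)×1000 = (0.960988 − 1)×1000 = -39.012‰
δ_B = (0.01034881/0.01123720 − 1)×1000 = (0.920942 − 1)×1000 = -79.058‰
f_A = (δ_mix − δ_B)/(δ_A − δ_B) = (-69.34 − (-79.058))/(-39.012 − (-79.058))
f_A = 9.718 / 40.046 = 0.2427

0.243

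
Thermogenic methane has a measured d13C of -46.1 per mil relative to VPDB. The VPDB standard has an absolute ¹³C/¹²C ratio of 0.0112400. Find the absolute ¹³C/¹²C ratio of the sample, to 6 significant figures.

R_sample = R_standard × (d13C/1000 + 1)
R_sample = 0.0112400 × (-46.1/1000 + 1) = 0.0112400 × 0.953900
R_sample = 0.0107218

0.0107218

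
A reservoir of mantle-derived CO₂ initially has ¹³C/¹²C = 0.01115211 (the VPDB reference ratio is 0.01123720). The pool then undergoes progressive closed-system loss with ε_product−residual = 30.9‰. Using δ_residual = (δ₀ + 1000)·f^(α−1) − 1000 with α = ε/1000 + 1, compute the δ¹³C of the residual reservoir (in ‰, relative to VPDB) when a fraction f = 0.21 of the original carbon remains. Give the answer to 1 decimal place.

-54.3‰

δ₀ = (0.01115211/0.01123720 − 1)×1000 = (0.992428 − 1)×1000 = -7.572‰
α − 1 = ε/1000 = 0.0309
f^(α−1) = 0.21^(0.0309) = 0.952920
δ_res = (-7.572 + 1000) × 0.952920 − 1000 = 945.705 − 1000 = -54.30‰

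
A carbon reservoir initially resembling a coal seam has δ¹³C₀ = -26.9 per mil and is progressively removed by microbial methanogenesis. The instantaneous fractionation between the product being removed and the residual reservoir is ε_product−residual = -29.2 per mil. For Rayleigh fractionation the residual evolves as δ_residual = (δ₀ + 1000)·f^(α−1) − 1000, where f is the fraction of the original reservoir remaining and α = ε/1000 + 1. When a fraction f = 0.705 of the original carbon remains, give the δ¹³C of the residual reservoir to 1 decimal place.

Rayleigh residual: δ_res = (δ₀ + 1000)·f^(α−1) − 1000
α = ε/1000 + 1 = 0.97080, so α − 1 = -0.02920
f^(α−1) = 0.705^(-0.02920) = 1.010259
δ_res = (-26.9 + 1000) × 1.010259 − 1000 = 983.083 − 1000 = -16.92 per mil

-16.9 per mil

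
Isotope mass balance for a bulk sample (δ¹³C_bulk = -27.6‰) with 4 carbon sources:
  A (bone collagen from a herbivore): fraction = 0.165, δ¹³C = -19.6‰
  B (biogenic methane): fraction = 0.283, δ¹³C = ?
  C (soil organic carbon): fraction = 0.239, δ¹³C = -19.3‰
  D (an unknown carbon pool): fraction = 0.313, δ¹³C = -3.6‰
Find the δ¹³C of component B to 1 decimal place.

Isotope mass balance: δ_bulk = Σ fᵢ·δᵢ.
-27.6 = 0.165×(-19.6) + 0.283×δ_B + 0.239×(-19.3) + 0.313×(-3.6)
0.283·δ_B = -27.6 − (-8.974) = -18.627
δ_B = -18.627 / 0.283 = -65.82‰

-65.8‰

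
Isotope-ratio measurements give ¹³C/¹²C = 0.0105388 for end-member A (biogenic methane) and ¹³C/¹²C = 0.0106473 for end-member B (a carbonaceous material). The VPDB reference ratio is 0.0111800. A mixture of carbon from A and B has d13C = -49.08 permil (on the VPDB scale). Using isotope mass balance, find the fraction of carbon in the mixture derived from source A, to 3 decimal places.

0.148

δ_A = (0.0105388/0.0111800 − 1)×1000 = (0.942648 − 1)×1000 = -57.352 permil
δ_B = (0.0106473/0.0111800 − 1)×1000 = (0.952352 − 1)×1000 = -47.648 permil
f_A = (δ_mix − δ_B)/(δ_A − δ_B) = (-49.08 − (-47.648))/(-57.352 − (-47.648))
f_A = -1.432 / -9.705 = 0.1476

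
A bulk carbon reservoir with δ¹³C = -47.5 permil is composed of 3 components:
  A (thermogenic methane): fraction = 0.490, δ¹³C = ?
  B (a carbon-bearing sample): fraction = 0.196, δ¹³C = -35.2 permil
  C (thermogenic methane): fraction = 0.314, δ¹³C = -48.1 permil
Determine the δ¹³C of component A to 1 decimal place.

-52.0 permil

Isotope mass balance: δ_bulk = Σ fᵢ·δᵢ.
-47.5 = 0.490×δ_A + 0.196×(-35.2) + 0.314×(-48.1)
0.490·δ_A = -47.5 − (-22.003) = -25.497
δ_A = -25.497 / 0.490 = -52.04 permil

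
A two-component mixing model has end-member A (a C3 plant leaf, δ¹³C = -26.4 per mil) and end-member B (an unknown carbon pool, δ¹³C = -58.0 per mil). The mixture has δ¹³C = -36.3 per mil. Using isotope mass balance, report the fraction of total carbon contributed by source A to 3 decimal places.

0.687

δ_mix = f_A·δ_A + (1 − f_A)·δ_B  ⇒  f_A = (δ_mix − δ_B)/(δ_A − δ_B)
f_A = (-36.3 − (-58.0)) / (-26.4 − (-58.0))
f_A = 21.7 / 31.6 = 0.6867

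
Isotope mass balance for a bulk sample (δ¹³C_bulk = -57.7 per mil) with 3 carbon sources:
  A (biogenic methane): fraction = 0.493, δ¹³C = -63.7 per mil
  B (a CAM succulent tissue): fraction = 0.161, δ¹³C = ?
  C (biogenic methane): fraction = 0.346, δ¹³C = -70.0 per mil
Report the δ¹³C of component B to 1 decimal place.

Isotope mass balance: δ_bulk = Σ fᵢ·δᵢ.
-57.7 = 0.493×(-63.7) + 0.161×δ_B + 0.346×(-70.0)
0.161·δ_B = -57.7 − (-55.624) = -2.076
δ_B = -2.076 / 0.161 = -12.89 per mil

-12.9 per mil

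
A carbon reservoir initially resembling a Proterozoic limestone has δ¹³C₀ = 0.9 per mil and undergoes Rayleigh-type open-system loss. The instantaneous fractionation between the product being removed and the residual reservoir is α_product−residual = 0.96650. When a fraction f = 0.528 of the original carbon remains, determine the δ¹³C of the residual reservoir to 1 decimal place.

22.5 per mil

Rayleigh residual: δ_res = (δ₀ + 1000)·f^(α−1) − 1000
α − 1 = -0.03350
f^(α−1) = 0.528^(-0.03350) = 1.021626
δ_res = (0.9 + 1000) × 1.021626 − 1000 = 1022.545 − 1000 = 22.55 per mil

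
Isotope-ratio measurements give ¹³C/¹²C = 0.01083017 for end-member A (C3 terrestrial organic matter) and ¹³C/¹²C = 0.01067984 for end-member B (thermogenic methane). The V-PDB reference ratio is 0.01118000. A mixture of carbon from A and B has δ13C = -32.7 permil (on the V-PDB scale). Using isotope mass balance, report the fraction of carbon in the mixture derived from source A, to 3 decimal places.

δ_A = (0.01083017/0.01118000 − 1)×1000 = (0.968709 − 1)×1000 = -31.291 permil
δ_B = (0.01067984/0.01118000 − 1)×1000 = (0.955263 − 1)×1000 = -44.737 permil
f_A = (δ_mix − δ_B)/(δ_A − δ_B) = (-32.7 − (-44.737))/(-31.291 − (-44.737))
f_A = 12.037 / 13.446 = 0.8952

0.895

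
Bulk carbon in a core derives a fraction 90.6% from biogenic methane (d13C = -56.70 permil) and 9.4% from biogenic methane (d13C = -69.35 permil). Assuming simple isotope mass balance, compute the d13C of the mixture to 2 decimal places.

-57.89 permil

δ_mix = f_A·δ_A + f_B·δ_B
δ_mix = 0.906 × (-56.70) + 0.094 × (-69.35)
δ_mix = -51.370 + -6.519 = -57.889 permil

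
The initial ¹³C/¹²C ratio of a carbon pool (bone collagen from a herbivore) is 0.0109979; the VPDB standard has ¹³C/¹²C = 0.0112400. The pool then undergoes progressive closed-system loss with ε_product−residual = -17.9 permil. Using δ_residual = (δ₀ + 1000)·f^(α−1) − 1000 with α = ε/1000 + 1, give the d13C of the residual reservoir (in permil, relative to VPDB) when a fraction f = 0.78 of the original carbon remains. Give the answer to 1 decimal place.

-17.2 permil

δ₀ = (0.0109979/0.0112400 − 1)×1000 = (0.978461 − 1)×1000 = -21.539 permil
α − 1 = ε/1000 = -0.0179
f^(α−1) = 0.78^(-0.0179) = 1.004457
δ_res = (-21.539 + 1000) × 1.004457 − 1000 = 982.822 − 1000 = -17.18 permil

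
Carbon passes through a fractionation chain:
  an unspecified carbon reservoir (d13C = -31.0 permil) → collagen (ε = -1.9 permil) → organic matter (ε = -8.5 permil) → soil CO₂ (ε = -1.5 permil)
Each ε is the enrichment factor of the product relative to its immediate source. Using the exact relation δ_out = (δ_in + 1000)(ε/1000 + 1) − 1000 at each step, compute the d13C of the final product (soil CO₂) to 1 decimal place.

step 1: δ = (-31.00 + 1000)·(-1.9/1000 + 1) − 1000 = -32.84 permil
step 2: δ = (-32.84 + 1000)·(-8.5/1000 + 1) − 1000 = -41.06 permil
step 3: δ = (-41.06 + 1000)·(-1.5/1000 + 1) − 1000 = -42.50 permil

-42.5 permil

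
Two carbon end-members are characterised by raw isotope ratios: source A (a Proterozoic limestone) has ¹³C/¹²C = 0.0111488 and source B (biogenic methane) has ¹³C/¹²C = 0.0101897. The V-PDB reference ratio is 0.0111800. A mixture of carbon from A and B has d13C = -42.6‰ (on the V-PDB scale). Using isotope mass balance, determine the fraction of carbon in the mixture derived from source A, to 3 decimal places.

0.536

δ_A = (0.0111488/0.0111800 − 1)×1000 = (0.997209 − 1)×1000 = -2.791‰
δ_B = (0.0101897/0.0111800 − 1)×1000 = (0.911422 − 1)×1000 = -88.578‰
f_A = (δ_mix − δ_B)/(δ_A − δ_B) = (-42.6 − (-88.578))/(-2.791 − (-88.578))
f_A = 45.978 / 85.787 = 0.5360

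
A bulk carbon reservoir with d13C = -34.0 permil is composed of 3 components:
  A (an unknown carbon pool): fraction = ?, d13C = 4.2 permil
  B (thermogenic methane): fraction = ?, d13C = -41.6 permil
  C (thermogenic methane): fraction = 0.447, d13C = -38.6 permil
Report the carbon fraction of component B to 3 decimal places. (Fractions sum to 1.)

0.416

Let f_B and f_A be the unknown fractions; fractions sum to 1 so f_B + f_A = 0.553.
Mass balance: Σ fᵢ·δᵢ = δ_bulk ⇒ f_B·(-41.6) + f_A·(4.2) = -34.0 − (-17.254) = -16.746
Substitute f_A = 0.553 − f_B:
f_B·(-41.6 − 4.2) = -16.746 − 0.553×(4.2) = -19.068
f_B = -19.068 / -45.8 = 0.4163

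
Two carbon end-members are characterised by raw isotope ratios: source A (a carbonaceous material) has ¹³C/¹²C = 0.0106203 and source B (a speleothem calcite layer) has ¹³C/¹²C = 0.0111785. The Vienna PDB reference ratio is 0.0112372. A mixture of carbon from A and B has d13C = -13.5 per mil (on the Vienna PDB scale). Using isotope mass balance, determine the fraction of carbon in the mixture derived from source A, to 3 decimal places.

0.167

δ_A = (0.0106203/0.0112372 − 1)×1000 = (0.945102 − 1)×1000 = -54.898 per mil
δ_B = (0.0111785/0.0112372 − 1)×1000 = (0.994776 − 1)×1000 = -5.224 per mil
f_A = (δ_mix − δ_B)/(δ_A − δ_B) = (-13.5 − (-5.224))/(-54.898 − (-5.224))
f_A = -8.276 / -49.674 = 0.1666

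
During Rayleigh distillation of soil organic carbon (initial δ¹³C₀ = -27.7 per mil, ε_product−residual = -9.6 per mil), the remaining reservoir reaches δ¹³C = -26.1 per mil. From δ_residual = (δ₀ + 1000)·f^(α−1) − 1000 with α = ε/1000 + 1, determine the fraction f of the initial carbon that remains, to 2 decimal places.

0.84

α − 1 = ε/1000 = -0.0096
(δ_res + 1000)/(δ₀ + 1000) = (-26.1 + 1000)/(-27.7 + 1000) = 973.9/972.3 = 1.001646
f = 1.001646^(1/-0.0096) = exp(ln(1.001646)/-0.0096) = exp(0.00164/-0.0096)
f = exp(-0.1713) = 0.8426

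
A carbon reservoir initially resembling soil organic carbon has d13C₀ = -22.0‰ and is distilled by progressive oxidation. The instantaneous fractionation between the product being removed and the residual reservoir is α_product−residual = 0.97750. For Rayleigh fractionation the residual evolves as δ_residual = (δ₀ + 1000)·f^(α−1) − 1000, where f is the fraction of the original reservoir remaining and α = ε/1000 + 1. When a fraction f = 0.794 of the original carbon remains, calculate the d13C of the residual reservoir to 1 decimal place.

-16.9‰

Rayleigh residual: δ_res = (δ₀ + 1000)·f^(α−1) − 1000
α − 1 = -0.02250
f^(α−1) = 0.794^(-0.02250) = 1.005204
δ_res = (-22.0 + 1000) × 1.005204 − 1000 = 983.089 − 1000 = -16.91‰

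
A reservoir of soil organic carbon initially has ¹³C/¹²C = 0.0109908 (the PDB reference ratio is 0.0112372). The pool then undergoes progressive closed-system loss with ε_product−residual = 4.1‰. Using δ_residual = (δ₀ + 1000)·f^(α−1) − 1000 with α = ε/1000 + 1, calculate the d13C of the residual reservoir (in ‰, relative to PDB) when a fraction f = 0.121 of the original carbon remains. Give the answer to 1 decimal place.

-30.4‰

δ₀ = (0.0109908/0.0112372 − 1)×1000 = (0.978073 − 1)×1000 = -21.927‰
α − 1 = ε/1000 = 0.0041
f^(α−1) = 0.121^(0.0041) = 0.991378
δ_res = (-21.927 + 1000) × 0.991378 − 1000 = 969.640 − 1000 = -30.36‰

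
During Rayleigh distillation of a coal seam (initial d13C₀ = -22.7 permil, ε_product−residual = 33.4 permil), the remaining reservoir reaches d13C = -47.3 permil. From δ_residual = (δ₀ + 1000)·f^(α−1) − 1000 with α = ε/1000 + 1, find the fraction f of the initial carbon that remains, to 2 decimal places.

α − 1 = ε/1000 = 0.0334
(δ_res + 1000)/(δ₀ + 1000) = (-47.3 + 1000)/(-22.7 + 1000) = 952.7/977.3 = 0.974829
f = 0.974829^(1/0.0334) = exp(ln(0.974829)/0.0334) = exp(-0.02549/0.0334)
f = exp(-0.7633) = 0.4661

0.47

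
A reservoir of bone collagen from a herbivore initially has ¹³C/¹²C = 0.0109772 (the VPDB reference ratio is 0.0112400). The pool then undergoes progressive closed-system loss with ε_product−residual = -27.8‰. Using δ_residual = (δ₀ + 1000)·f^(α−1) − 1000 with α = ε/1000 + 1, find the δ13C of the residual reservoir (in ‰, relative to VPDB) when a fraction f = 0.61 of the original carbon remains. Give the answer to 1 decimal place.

δ₀ = (0.0109772/0.0112400 − 1)×1000 = (0.976619 − 1)×1000 = -23.381‰
α − 1 = ε/1000 = -0.0278
f^(α−1) = 0.61^(-0.0278) = 1.013836
δ_res = (-23.381 + 1000) × 1.013836 − 1000 = 990.132 − 1000 = -9.87‰

-9.9‰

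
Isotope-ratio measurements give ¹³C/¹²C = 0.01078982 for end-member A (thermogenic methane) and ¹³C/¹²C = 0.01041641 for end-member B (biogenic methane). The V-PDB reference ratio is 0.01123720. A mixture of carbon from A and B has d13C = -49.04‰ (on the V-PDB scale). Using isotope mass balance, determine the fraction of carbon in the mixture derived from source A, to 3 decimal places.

δ_A = (0.01078982/0.01123720 − 1)×1000 = (0.960188 − 1)×1000 = -39.812‰
δ_B = (0.01041641/0.01123720 − 1)×1000 = (0.926958 − 1)×1000 = -73.042‰
f_A = (δ_mix − δ_B)/(δ_A − δ_B) = (-49.04 − (-73.042))/(-39.812 − (-73.042))
f_A = 24.002 / 33.230 = 0.7223

0.722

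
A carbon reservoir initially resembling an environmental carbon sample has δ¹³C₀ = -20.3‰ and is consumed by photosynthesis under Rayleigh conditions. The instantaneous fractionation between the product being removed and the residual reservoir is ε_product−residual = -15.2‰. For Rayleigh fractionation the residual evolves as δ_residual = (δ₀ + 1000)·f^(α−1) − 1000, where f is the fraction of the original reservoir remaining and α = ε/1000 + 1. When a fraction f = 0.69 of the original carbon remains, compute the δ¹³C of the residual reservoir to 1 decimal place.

-14.8‰

Rayleigh residual: δ_res = (δ₀ + 1000)·f^(α−1) − 1000
α = ε/1000 + 1 = 0.98480, so α − 1 = -0.01520
f^(α−1) = 0.69^(-0.01520) = 1.005656
δ_res = (-20.3 + 1000) × 1.005656 − 1000 = 985.241 − 1000 = -14.76‰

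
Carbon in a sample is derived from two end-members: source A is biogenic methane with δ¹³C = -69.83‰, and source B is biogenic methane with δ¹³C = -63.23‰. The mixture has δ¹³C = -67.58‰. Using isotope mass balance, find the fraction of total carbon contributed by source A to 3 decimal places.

0.659

δ_mix = f_A·δ_A + (1 − f_A)·δ_B  ⇒  f_A = (δ_mix − δ_B)/(δ_A − δ_B)
f_A = (-67.58 − (-63.23)) / (-69.83 − (-63.23))
f_A = -4.35 / -6.60 = 0.6591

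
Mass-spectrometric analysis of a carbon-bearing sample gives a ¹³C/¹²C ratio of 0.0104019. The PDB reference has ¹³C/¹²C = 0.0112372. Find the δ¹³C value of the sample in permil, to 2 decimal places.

δ¹³C = (R_sample / R_standard − 1) × 1000
R_sample / R_standard = 0.0104019 / 0.0112372 = 0.925667
δ¹³C = (0.925667 − 1) × 1000 = -74.333 permil

-74.33 permil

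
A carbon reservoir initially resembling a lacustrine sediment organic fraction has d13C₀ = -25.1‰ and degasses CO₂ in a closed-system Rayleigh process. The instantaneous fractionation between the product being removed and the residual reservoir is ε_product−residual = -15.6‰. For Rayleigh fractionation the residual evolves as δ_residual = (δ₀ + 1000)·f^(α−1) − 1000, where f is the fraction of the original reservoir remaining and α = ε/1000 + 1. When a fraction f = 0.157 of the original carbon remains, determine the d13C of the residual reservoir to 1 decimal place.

Rayleigh residual: δ_res = (δ₀ + 1000)·f^(α−1) − 1000
α = ε/1000 + 1 = 0.98440, so α − 1 = -0.01560
f^(α−1) = 0.157^(-0.01560) = 1.029305
δ_res = (-25.1 + 1000) × 1.029305 − 1000 = 1003.469 − 1000 = 3.47‰

3.5‰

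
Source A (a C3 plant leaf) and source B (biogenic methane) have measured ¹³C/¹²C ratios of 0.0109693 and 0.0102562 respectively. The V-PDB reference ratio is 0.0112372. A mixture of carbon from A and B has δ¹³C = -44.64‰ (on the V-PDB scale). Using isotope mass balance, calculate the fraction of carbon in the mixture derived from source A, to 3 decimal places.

0.672

δ_A = (0.0109693/0.0112372 − 1)×1000 = (0.976160 − 1)×1000 = -23.840‰
δ_B = (0.0102562/0.0112372 − 1)×1000 = (0.912701 − 1)×1000 = -87.299‰
f_A = (δ_mix − δ_B)/(δ_A − δ_B) = (-44.64 − (-87.299))/(-23.840 − (-87.299))
f_A = 42.659 / 63.459 = 0.6722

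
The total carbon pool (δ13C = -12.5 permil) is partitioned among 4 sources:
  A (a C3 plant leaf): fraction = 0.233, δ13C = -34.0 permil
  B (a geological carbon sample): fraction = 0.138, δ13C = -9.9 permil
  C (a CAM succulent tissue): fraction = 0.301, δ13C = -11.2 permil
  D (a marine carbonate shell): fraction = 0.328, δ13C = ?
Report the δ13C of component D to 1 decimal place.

0.5 permil

Isotope mass balance: δ_bulk = Σ fᵢ·δᵢ.
-12.5 = 0.233×(-34.0) + 0.138×(-9.9) + 0.301×(-11.2) + 0.328×δ_D
0.328·δ_D = -12.5 − (-12.659) = 0.159
δ_D = 0.159 / 0.328 = 0.49 permil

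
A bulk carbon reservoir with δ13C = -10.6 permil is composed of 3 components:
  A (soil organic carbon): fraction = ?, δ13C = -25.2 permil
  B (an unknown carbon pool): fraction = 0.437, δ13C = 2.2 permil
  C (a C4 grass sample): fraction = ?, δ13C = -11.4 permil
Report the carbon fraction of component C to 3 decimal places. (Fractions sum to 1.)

Let f_C and f_A be the unknown fractions; fractions sum to 1 so f_C + f_A = 0.563.
Mass balance: Σ fᵢ·δᵢ = δ_bulk ⇒ f_C·(-11.4) + f_A·(-25.2) = -10.6 − (0.961) = -11.561
Substitute f_A = 0.563 − f_C:
f_C·(-11.4 − -25.2) = -11.561 − 0.563×(-25.2) = 2.626
f_C = 2.626 / 13.8 = 0.1903

0.190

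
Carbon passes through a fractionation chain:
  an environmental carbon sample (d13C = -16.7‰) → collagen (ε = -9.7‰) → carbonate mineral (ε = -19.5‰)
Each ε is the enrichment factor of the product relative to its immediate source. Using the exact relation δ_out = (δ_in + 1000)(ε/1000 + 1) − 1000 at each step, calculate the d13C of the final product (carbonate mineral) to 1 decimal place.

-45.2‰

step 1: δ = (-16.70 + 1000)·(-9.7/1000 + 1) − 1000 = -26.24‰
step 2: δ = (-26.24 + 1000)·(-19.5/1000 + 1) − 1000 = -45.23‰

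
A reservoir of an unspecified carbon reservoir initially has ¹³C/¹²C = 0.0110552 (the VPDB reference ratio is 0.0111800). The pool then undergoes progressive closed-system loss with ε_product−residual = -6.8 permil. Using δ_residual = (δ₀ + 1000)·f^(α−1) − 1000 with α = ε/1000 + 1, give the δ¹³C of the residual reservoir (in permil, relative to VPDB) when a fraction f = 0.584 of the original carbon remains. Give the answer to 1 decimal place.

δ₀ = (0.0110552/0.0111800 − 1)×1000 = (0.988837 − 1)×1000 = -11.163 permil
α − 1 = ε/1000 = -0.0068
f^(α−1) = 0.584^(-0.0068) = 1.003664
δ_res = (-11.163 + 1000) × 1.003664 − 1000 = 992.460 − 1000 = -7.54 permil

-7.5 permil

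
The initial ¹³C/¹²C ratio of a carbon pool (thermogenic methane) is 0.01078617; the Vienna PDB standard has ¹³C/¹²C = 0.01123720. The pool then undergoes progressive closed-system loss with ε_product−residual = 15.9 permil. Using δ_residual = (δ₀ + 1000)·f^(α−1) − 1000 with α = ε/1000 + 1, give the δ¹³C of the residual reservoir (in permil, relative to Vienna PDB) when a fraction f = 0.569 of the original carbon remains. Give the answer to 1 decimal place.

δ₀ = (0.01078617/0.01123720 − 1)×1000 = (0.959863 − 1)×1000 = -40.137 permil
α − 1 = ε/1000 = 0.0159
f^(α−1) = 0.569^(0.0159) = 0.991074
δ_res = (-40.137 + 1000) × 0.991074 − 1000 = 951.295 − 1000 = -48.70 permil

-48.7 permil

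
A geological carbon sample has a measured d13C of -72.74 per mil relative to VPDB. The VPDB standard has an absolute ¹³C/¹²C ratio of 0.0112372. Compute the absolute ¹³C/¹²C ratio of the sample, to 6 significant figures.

R_sample = R_standard × (d13C/1000 + 1)
R_sample = 0.0112372 × (-72.74/1000 + 1) = 0.0112372 × 0.927260
R_sample = 0.0104198

0.0104198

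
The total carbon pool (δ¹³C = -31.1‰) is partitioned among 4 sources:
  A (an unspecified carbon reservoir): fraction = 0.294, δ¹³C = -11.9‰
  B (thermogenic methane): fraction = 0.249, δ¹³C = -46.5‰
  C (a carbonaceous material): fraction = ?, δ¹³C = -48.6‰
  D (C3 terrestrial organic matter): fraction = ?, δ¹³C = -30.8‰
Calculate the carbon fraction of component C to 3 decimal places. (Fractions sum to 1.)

Let f_C and f_D be the unknown fractions; fractions sum to 1 so f_C + f_D = 0.457.
Mass balance: Σ fᵢ·δᵢ = δ_bulk ⇒ f_C·(-48.6) + f_D·(-30.8) = -31.1 − (-15.077) = -16.023
Substitute f_D = 0.457 − f_C:
f_C·(-48.6 − -30.8) = -16.023 − 0.457×(-30.8) = -1.947
f_C = -1.947 / -17.8 = 0.1094

0.109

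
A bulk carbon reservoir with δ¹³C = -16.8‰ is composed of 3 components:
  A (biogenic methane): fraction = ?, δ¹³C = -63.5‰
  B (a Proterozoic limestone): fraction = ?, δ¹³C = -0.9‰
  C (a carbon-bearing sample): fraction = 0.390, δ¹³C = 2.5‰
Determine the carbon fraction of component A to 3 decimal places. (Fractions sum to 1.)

Let f_A and f_B be the unknown fractions; fractions sum to 1 so f_A + f_B = 0.610.
Mass balance: Σ fᵢ·δᵢ = δ_bulk ⇒ f_A·(-63.5) + f_B·(-0.9) = -16.8 − (0.975) = -17.775
Substitute f_B = 0.610 − f_A:
f_A·(-63.5 − -0.9) = -17.775 − 0.610×(-0.9) = -17.226
f_A = -17.226 / -62.6 = 0.2752

0.275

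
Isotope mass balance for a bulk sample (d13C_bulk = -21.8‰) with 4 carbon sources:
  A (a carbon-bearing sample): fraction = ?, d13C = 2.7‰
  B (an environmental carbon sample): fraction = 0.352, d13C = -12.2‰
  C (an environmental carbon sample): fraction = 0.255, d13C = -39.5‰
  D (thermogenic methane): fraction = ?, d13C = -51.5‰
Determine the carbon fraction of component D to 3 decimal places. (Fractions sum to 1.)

0.157

Let f_D and f_A be the unknown fractions; fractions sum to 1 so f_D + f_A = 0.393.
Mass balance: Σ fᵢ·δᵢ = δ_bulk ⇒ f_D·(-51.5) + f_A·(2.7) = -21.8 − (-14.367) = -7.433
Substitute f_A = 0.393 − f_D:
f_D·(-51.5 − 2.7) = -7.433 − 0.393×(2.7) = -8.494
f_D = -8.494 / -54.2 = 0.1567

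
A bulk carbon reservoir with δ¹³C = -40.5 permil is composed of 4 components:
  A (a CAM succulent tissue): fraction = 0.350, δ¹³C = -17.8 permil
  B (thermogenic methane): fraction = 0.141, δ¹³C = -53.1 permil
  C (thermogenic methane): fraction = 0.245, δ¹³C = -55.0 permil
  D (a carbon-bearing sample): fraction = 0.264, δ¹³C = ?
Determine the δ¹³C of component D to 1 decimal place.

-50.4 permil

Isotope mass balance: δ_bulk = Σ fᵢ·δᵢ.
-40.5 = 0.350×(-17.8) + 0.141×(-53.1) + 0.245×(-55.0) + 0.264×δ_D
0.264·δ_D = -40.5 − (-27.192) = -13.308
δ_D = -13.308 / 0.264 = -50.41 permil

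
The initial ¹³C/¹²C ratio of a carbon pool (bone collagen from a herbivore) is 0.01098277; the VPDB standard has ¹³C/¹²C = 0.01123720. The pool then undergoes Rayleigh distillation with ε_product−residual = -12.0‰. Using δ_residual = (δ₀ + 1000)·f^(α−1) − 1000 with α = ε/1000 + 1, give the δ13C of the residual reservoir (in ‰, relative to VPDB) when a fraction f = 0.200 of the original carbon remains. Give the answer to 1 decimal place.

δ₀ = (0.01098277/0.01123720 − 1)×1000 = (0.977358 − 1)×1000 = -22.642‰
α − 1 = ε/1000 = -0.0120
f^(α−1) = 0.200^(-0.0120) = 1.019501
δ_res = (-22.642 + 1000) × 1.019501 − 1000 = 996.418 − 1000 = -3.58‰

-3.6‰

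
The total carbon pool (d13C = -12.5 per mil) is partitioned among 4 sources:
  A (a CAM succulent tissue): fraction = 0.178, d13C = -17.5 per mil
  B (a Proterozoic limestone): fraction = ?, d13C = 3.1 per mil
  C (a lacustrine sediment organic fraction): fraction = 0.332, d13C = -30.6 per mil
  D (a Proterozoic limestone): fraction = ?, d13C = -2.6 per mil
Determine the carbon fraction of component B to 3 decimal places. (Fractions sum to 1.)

Let f_B and f_D be the unknown fractions; fractions sum to 1 so f_B + f_D = 0.490.
Mass balance: Σ fᵢ·δᵢ = δ_bulk ⇒ f_B·(3.1) + f_D·(-2.6) = -12.5 − (-13.274) = 0.774
Substitute f_D = 0.490 − f_B:
f_B·(3.1 − -2.6) = 0.774 − 0.490×(-2.6) = 2.048
f_B = 2.048 / 5.7 = 0.3593

0.359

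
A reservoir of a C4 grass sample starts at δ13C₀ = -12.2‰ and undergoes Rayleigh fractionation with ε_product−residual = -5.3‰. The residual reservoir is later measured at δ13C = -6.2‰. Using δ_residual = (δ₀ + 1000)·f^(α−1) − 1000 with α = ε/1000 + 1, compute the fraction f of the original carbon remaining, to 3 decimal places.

0.319

α − 1 = ε/1000 = -0.0053
(δ_res + 1000)/(δ₀ + 1000) = (-6.2 + 1000)/(-12.2 + 1000) = 993.8/987.8 = 1.006074
f = 1.006074^(1/-0.0053) = exp(ln(1.006074)/-0.0053) = exp(0.00606/-0.0053)
f = exp(-1.1426) = 0.3190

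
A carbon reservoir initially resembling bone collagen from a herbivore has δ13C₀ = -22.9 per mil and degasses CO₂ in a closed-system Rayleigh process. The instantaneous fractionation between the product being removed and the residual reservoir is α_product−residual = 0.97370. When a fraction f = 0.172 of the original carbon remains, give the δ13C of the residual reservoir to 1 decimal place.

23.4 per mil

Rayleigh residual: δ_res = (δ₀ + 1000)·f^(α−1) − 1000
α − 1 = -0.02630
f^(α−1) = 0.172^(-0.02630) = 1.047383
δ_res = (-22.9 + 1000) × 1.047383 − 1000 = 1023.398 − 1000 = 23.40 per mil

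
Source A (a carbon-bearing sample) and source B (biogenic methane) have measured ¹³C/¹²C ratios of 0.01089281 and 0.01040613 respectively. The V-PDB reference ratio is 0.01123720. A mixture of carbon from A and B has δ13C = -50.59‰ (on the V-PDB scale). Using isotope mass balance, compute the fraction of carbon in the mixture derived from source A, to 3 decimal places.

0.540

δ_A = (0.01089281/0.01123720 − 1)×1000 = (0.969353 − 1)×1000 = -30.647‰
δ_B = (0.01040613/0.01123720 − 1)×1000 = (0.926043 − 1)×1000 = -73.957‰
f_A = (δ_mix − δ_B)/(δ_A − δ_B) = (-50.59 − (-73.957))/(-30.647 − (-73.957))
f_A = 23.367 / 43.310 = 0.5395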